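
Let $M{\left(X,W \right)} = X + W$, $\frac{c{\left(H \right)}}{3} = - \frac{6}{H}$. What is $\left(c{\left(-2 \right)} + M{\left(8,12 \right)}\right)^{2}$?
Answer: $841$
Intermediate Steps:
$c{\left(H \right)} = - \frac{18}{H}$ ($c{\left(H \right)} = 3 \left(- \frac{6}{H}\right) = - \frac{18}{H}$)
$M{\left(X,W \right)} = W + X$
$\left(c{\left(-2 \right)} + M{\left(8,12 \right)}\right)^{2} = \left(- \frac{18}{-2} + \left(12 + 8\right)\right)^{2} = \left(\left(-18\right) \left(- \frac{1}{2}\right) + 20\right)^{2} = \left(9 + 20\right)^{2} = 29^{2} = 841$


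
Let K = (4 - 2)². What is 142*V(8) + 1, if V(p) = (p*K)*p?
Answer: 36353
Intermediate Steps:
K = 4 (K = 2² = 4)
V(p) = 4*p² (V(p) = (p*4)*p = (4*p)*p = 4*p²)
142*V(8) + 1 = 142*(4*8²) + 1 = 142*(4*64) + 1 = 142*256 + 1 = 36352 + 1 = 36353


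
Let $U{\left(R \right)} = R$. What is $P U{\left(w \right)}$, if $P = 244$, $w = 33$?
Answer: $8052$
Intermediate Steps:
$P U{\left(w \right)} = 244 \cdot 33 = 8052$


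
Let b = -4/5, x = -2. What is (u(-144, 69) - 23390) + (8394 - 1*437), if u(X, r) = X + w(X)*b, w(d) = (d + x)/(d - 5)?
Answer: -11605449/745 ≈ -15578.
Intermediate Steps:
w(d) = (-2 + d)/(-5 + d) (w(d) = (d - 2)/(d - 5) = (-2 + d)/(-5 + d))
b = -⅘ (b = -4*⅕ = -⅘ ≈ -0.80000)
u(X, r) = X - 4*(-2 + X)/(5*(-5 + X)) (u(X, r) = X + ((-2 + X)/(-5 + X))*(-⅘) = X - 4*(-2 + X)/(5*(-5 + X)))
(u(-144, 69) - 23390) + (8394 - 1*437) = ((8 - 29*(-144) + 5*(-144)²)/(5*(-5 - 144)) - 23390) + (8394 - 1*437) = ((⅕)*(8 + 4176 + 5*20736)/(-149) - 23390) + (8394 - 437) = ((⅕)*(-1/149)*(8 + 4176 + 103680) - 23390) + 7957 = ((⅕)*(-1/149)*107864 - 23390) + 7957 = (-107864/745 - 23390) + 7957 = -17533414/745 + 7957 = -11605449/745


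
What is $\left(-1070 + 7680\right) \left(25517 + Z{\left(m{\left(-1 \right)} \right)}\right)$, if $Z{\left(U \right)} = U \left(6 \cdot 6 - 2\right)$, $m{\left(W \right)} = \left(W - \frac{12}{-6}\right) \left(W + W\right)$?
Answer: $168217890$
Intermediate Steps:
$m{\left(W \right)} = 2 W \left(2 + W\right)$ ($m{\left(W \right)} = \left(W - -2\right) 2 W = \left(W + 2\right) 2 W = \left(2 + W\right) 2 W = 2 W \left(2 + W\right)$)
$Z{\left(U \right)} = 34 U$ ($Z{\left(U \right)} = U \left(36 - 2\right) = U 34 = 34 U$)
$\left(-1070 + 7680\right) \left(25517 + Z{\left(m{\left(-1 \right)} \right)}\right) = \left(-1070 + 7680\right) \left(25517 + 34 \cdot 2 \left(-1\right) \left(2 - 1\right)\right) = 6610 \left(25517 + 34 \cdot 2 \left(-1\right) 1\right) = 6610 \left(25517 + 34 \left(-2\right)\right) = 6610 \left(25517 - 68\right) = 6610 \cdot 25449 = 168217890$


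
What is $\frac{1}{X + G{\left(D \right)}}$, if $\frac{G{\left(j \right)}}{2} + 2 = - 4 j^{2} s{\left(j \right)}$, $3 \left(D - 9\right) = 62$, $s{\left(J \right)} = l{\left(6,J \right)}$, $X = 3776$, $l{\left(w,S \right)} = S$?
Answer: $- \frac{27}{5537908} \approx -4.8755 \cdot 10^{-6}$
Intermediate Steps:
$s{\left(J \right)} = J$
$D = \frac{89}{3}$ ($D = 9 + \frac{1}{3} \cdot 62 = 9 + \frac{62}{3} = \frac{89}{3} \approx 29.667$)
$G{\left(j \right)} = -4 - 8 j^{3}$ ($G{\left(j \right)} = -4 + 2 - 4 j^{2} j = -4 + 2 \left(- 4 j^{3}\right) = -4 - 8 j^{3}$)
$\frac{1}{X + G{\left(D \right)}} = \frac{1}{3776 - \left(4 + 8 \left(\frac{89}{3}\right)^{3}\right)} = \frac{1}{3776 - \frac{5639860}{27}} = \frac{1}{- \frac{5537908}{27}} = - \frac{27}{5537908}$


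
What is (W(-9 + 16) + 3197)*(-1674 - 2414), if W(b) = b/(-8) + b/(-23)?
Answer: -300483841/23 ≈ -1.3065e+7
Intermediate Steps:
W(b) = -31*b/184 (W(b) = b*(-1/8) + b*(-1/23) = -b/8 - b/23 = -31*b/184)
(W(-9 + 16) + 3197)*(-1674 - 2414) = (-31*(-9 + 16)/184 + 3197)*(-1674 - 2414) = (-31/184*7 + 3197)*(-4088) = (-217/184 + 3197)*(-4088) = (588031/184)*(-4088) = -300483841/23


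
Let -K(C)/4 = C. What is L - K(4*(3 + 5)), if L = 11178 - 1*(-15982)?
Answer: 27288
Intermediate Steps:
K(C) = -4*C
L = 27160 (L = 11178 + 15982 = 27160)
L - K(4*(3 + 5)) = 27160 - (-4)*4*(3 + 5) = 27160 - (-4)*4*8 = 27160 - (-4)*32 = 27160 - 1*(-128) = 27160 + 128 = 27288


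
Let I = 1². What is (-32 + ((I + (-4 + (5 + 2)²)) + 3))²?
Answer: 289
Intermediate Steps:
I = 1
(-32 + ((I + (-4 + (5 + 2)²)) + 3))² = (-32 + ((1 + (-4 + (5 + 2)²)) + 3))² = (-32 + ((1 + (-4 + 7²)) + 3))² = (-32 + ((1 + (-4 + 49)) + 3))² = (-32 + ((1 + 45) + 3))² = (-32 + (46 + 3))² = (-32 + 49)² = 17² = 289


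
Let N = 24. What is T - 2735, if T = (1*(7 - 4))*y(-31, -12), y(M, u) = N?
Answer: -2663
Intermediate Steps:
y(M, u) = 24
T = 72 (T = (1*(7 - 4))*24 = (1*3)*24 = 3*24 = 72)
T - 2735 = 72 - 2735 = -2663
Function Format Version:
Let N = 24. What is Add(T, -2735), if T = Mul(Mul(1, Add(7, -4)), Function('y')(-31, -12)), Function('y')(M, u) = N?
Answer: -2663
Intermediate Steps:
Function('y')(M, u) = 24
T = 72 (T = Mul(Mul(1, Add(7, -4)), 24) = Mul(Mul(1, 3), 24) = Mul(3, 24) = 72)
Add(T, -2735) = Add(72, -2735) = -2663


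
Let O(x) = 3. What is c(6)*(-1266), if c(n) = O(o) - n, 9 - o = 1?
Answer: 3798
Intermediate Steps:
o = 8 (o = 9 - 1*1 = 9 - 1 = 8)
c(n) = 3 - n
c(6)*(-1266) = (3 - 1*6)*(-1266) = (3 - 6)*(-1266) = -3*(-1266) = 3798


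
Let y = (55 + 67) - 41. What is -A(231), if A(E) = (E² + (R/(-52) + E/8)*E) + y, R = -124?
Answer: -6308949/104 ≈ -60663.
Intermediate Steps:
y = 81 (y = 122 - 41 = 81)
A(E) = 81 + E² + E*(31/13 + E/8) (A(E) = (E² + (-124/(-52) + E/8)*E) + 81 = (E² + (-124*(-1/52) + E*(⅛))*E) + 81 = (E² + (31/13 + E/8)*E) + 81 = (E² + E*(31/13 + E/8)) + 81 = 81 + E² + E*(31/13 + E/8))
-A(231) = -(81 + (9/8)*231² + (31/13)*231) = -(81 + (9/8)*53361 + 7161/13) = -(81 + 480249/8 + 7161/13) = -1*6308949/104 = -6308949/104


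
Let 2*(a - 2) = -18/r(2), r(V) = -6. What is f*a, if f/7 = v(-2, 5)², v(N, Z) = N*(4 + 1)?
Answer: 2450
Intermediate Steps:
v(N, Z) = 5*N (v(N, Z) = N*5 = 5*N)
f = 700 (f = 7*(5*(-2))² = 7*(-10)² = 7*100 = 700)
a = 7/2 (a = 2 + (-18/(-6))/2 = 2 + (-18*(-⅙))/2 = 2 + (½)*3 = 2 + 3/2 = 7/2 ≈ 3.5000)
f*a = 700*(7/2) = 2450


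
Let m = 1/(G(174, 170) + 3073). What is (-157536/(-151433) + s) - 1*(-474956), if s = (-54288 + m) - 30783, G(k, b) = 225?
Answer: 194719238971251/499426034 ≈ 3.8989e+5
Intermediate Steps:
m = 1/3298 (m = 1/(225 + 3073) = 1/3298 ≈ 0.00030321)
s = -280564157/3298 (s = (-54288 + 1/3298) - 30783 = -179041823/3298 - 30783 = -280564157/3298 ≈ -85071.)
(-157536/(-151433) + s) - 1*(-474956) = (-157536/(-151433) - 280564157/3298) - 1*(-474956) = (-157536*(-1/151433) - 280564157/3298) + 474956 = (157536/151433 - 280564157/3298) + 474956 = -42486152433253/499426034 + 474956 = 194719238971251/499426034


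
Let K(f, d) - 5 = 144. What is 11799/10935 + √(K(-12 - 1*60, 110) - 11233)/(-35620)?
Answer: 437/405 - I*√2771/17810 ≈ 1.079 - 0.0029557*I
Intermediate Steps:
K(f, d) = 149 (K(f, d) = 5 + 144 = 149)
11799/10935 + √(K(-12 - 1*60, 110) - 11233)/(-35620) = 11799/10935 + √(149 - 11233)/(-35620) = 11799*(1/10935) + √(-11084)*(-1/35620) = 437/405 + (2*I*√2771)*(-1/35620) = 437/405 - I*√2771/17810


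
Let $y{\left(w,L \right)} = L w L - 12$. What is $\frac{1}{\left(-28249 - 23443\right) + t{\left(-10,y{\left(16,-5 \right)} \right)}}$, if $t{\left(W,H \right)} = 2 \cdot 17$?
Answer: $- \frac{1}{51658} \approx -1.9358 \cdot 10^{-5}$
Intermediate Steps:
$y{\left(w,L \right)} = -12 + w L^{2}$ ($y{\left(w,L \right)} = w L^{2} - 12 = -12 + w L^{2}$)
$t{\left(W,H \right)} = 34$
$\frac{1}{\left(-28249 - 23443\right) + t{\left(-10,y{\left(16,-5 \right)} \right)}} = \frac{1}{\left(-28249 - 23443\right) + 34} = \frac{1}{-51692 + 34} = \frac{1}{-51658} = - \frac{1}{51658}$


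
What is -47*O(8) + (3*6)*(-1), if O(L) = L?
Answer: -394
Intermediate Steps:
-47*O(8) + (3*6)*(-1) = -47*8 + (3*6)*(-1) = -376 + 18*(-1) = -376 - 18 = -394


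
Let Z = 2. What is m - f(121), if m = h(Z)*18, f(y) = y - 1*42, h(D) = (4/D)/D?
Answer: -61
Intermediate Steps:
h(D) = 4/D**2
f(y) = -42 + y (f(y) = y - 42 = -42 + y)
m = 18 (m = (4/2**2)*18 = (4*(1/4))*18 = 1*18 = 18)
m - f(121) = 18 - (-42 + 121) = 18 - 1*79 = 18 - 79 = -61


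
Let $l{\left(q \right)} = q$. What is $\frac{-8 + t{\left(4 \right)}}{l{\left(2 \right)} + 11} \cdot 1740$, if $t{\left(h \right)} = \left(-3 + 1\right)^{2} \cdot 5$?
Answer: $\frac{20880}{13} \approx 1606.2$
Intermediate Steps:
$t{\left(h \right)} = 20$ ($t{\left(h \right)} = \left(-2\right)^{2} \cdot 5 = 4 \cdot 5 = 20$)
$\frac{-8 + t{\left(4 \right)}}{l{\left(2 \right)} + 11} \cdot 1740 = \frac{-8 + 20}{2 + 11} \cdot 1740 = \frac{12}{13} \cdot 1740 = \frac{20880}{13}$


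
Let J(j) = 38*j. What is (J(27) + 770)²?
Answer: 3225616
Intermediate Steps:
(J(27) + 770)² = (38*27 + 770)² = (1026 + 770)² = 1796² = 3225616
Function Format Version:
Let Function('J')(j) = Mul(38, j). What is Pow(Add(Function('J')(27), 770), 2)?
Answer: 3225616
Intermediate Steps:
Pow(Add(Function('J')(27), 770), 2) = Pow(Add(Mul(38, 27), 770), 2) = Pow(Add(1026, 770), 2) = Pow(1796, 2) = 3225616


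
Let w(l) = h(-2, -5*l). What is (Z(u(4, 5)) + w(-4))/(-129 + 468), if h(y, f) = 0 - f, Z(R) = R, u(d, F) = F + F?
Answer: -10/339 ≈ -0.029499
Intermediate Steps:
u(d, F) = 2*F
h(y, f) = -f
w(l) = 5*l (w(l) = -(-5)*l = 5*l)
(Z(u(4, 5)) + w(-4))/(-129 + 468) = (2*5 + 5*(-4))/(-129 + 468) = (10 - 20)/339 = -10*1/339 = -10/339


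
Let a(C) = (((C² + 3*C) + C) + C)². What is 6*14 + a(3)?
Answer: 660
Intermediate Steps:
a(C) = (C² + 5*C)² (a(C) = ((C² + 4*C) + C)² = (C² + 5*C)²)
6*14 + a(3) = 6*14 + 3²*(5 + 3)² = 84 + 9*8² = 84 + 9*64 = 84 + 576 = 660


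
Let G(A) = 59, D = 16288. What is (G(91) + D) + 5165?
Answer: 21512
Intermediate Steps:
(G(91) + D) + 5165 = (59 + 16288) + 5165 = 16347 + 5165 = 21512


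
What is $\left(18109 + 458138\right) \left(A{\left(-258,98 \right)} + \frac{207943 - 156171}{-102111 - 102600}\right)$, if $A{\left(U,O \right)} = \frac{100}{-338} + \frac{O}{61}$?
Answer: $\frac{27260103326732}{54111941} \approx 5.0377 \cdot 10^{5}$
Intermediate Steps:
$A{\left(U,O \right)} = - \frac{50}{169} + \frac{O}{61}$ ($A{\left(U,O \right)} = 100 \left(- \frac{1}{338}\right) + O \frac{1}{61} = - \frac{50}{169} + \frac{O}{61}$)
$\left(18109 + 458138\right) \left(A{\left(-258,98 \right)} + \frac{207943 - 156171}{-102111 - 102600}\right) = \left(18109 + 458138\right) \left(\left(- \frac{50}{169} + \frac{1}{61} \cdot 98\right) + \frac{207943 - 156171}{-102111 - 102600}\right) = 476247 \left(\left(- \frac{50}{169} + \frac{98}{61}\right) + \frac{51772}{-204711}\right) = 476247 \left(\frac{13512}{10309} + 51772 \left(- \frac{1}{204711}\right)\right) = 476247 \left(\frac{13512}{10309} - \frac{51772}{204711}\right) = 476247 \cdot \frac{171718268}{162335823} = \frac{27260103326732}{54111941}$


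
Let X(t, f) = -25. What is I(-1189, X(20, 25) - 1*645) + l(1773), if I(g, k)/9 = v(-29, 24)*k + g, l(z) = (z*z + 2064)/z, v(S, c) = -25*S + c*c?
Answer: -4641688490/591 ≈ -7.8540e+6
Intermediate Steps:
v(S, c) = c**2 - 25*S (v(S, c) = -25*S + c**2 = c**2 - 25*S)
l(z) = (2064 + z**2)/z (l(z) = (z**2 + 2064)/z = (2064 + z**2)/z)
I(g, k) = 9*g + 11709*k (I(g, k) = 9*((24**2 - 25*(-29))*k + g) = 9*((576 + 725)*k + g) = 9*(1301*k + g) = 9*(g + 1301*k) = 9*g + 11709*k)
I(-1189, X(20, 25) - 1*645) + l(1773) = (9*(-1189) + 11709*(-25 - 1*645)) + (1773 + 2064/1773) = (-10701 + 11709*(-25 - 645)) + (1773 + 2064*(1/1773)) = (-10701 + 11709*(-670)) + (1773 + 688/591) = (-10701 - 7845030) + 1048531/591 = -7855731 + 1048531/591 = -4641688490/591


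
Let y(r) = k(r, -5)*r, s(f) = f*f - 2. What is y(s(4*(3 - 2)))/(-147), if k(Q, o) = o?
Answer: 10/21 ≈ 0.47619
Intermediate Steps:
s(f) = -2 + f² (s(f) = f² - 2 = -2 + f²)
y(r) = -5*r
y(s(4*(3 - 2)))/(-147) = -5*(-2 + (4*(3 - 2))²)/(-147) = -5*(-2 + (4*1)²)*(-1/147) = -5*(-2 + 4²)*(-1/147) = -5*(-2 + 16)*(-1/147) = -5*14*(-1/147) = -70*(-1/147) = 10/21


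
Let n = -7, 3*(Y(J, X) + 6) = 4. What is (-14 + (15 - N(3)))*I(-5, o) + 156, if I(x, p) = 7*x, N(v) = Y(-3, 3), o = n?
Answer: -127/3 ≈ -42.333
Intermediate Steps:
Y(J, X) = -14/3 (Y(J, X) = -6 + (⅓)*4 = -6 + 4/3 = -14/3)
o = -7
N(v) = -14/3
(-14 + (15 - N(3)))*I(-5, o) + 156 = (-14 + (15 - 1*(-14/3)))*(7*(-5)) + 156 = (-14 + (15 + 14/3))*(-35) + 156 = (-14 + 59/3)*(-35) + 156 = (17/3)*(-35) + 156 = -595/3 + 156 = -127/3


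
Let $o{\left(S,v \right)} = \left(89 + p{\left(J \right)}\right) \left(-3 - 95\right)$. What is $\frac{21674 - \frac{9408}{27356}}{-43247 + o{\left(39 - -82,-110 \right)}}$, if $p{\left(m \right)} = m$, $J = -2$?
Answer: $- \frac{21175162}{50582221} \approx -0.41863$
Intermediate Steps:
$o{\left(S,v \right)} = -8526$ ($o{\left(S,v \right)} = \left(89 - 2\right) \left(-3 - 95\right) = 87 \left(-98\right) = -8526$)
$\frac{21674 - \frac{9408}{27356}}{-43247 + o{\left(39 - -82,-110 \right)}} = \frac{21674 - \frac{9408}{27356}}{-43247 - 8526} = \frac{21674 - \frac{336}{977}}{-51773} = \left(21674 - \frac{336}{977}\right) \left(- \frac{1}{51773}\right) = \frac{21175162}{977} \left(- \frac{1}{51773}\right) = - \frac{21175162}{50582221}$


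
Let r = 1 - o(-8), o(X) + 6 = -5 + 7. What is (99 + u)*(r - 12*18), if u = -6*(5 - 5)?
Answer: -20889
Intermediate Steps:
o(X) = -4 (o(X) = -6 + (-5 + 7) = -6 + 2 = -4)
u = 0 (u = -6*0 = 0)
r = 5 (r = 1 - 1*(-4) = 1 + 4 = 5)
(99 + u)*(r - 12*18) = (99 + 0)*(5 - 12*18) = 99*(5 - 216) = 99*(-211) = -20889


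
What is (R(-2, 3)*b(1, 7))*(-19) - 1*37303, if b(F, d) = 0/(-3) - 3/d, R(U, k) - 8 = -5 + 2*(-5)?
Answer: -37360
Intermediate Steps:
R(U, k) = -7 (R(U, k) = 8 + (-5 + 2*(-5)) = 8 + (-5 - 10) = 8 - 15 = -7)
b(F, d) = -3/d (b(F, d) = 0*(-⅓) - 3/d = 0 - 3/d = -3/d)
(R(-2, 3)*b(1, 7))*(-19) - 1*37303 = -(-21)/7*(-19) - 1*37303 = -(-21)/7*(-19) - 37303 = -7*(-3/7)*(-19) - 37303 = 3*(-19) - 37303 = -57 - 37303 = -37360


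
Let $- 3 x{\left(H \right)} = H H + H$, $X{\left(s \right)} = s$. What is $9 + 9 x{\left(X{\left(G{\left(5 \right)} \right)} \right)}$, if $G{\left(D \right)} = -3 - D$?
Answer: $-159$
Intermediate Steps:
$x{\left(H \right)} = - \frac{H}{3} - \frac{H^{2}}{3}$ ($x{\left(H \right)} = - \frac{H H + H}{3} = - \frac{H^{2} + H}{3} = - \frac{H + H^{2}}{3} = - \frac{H}{3} - \frac{H^{2}}{3}$)
$9 + 9 x{\left(X{\left(G{\left(5 \right)} \right)} \right)} = 9 + 9 \left(- \frac{\left(-3 - 5\right) \left(1 - 8\right)}{3}\right) = 9 + 9 \left(\left(- \frac{1}{3}\right) \left(-8\right) \left(1 - 8\right)\right) = 9 + 9 \left(\left(- \frac{1}{3}\right) \left(-8\right) \left(-7\right)\right) = 9 + 9 \left(- \frac{56}{3}\right) = 9 - 168 = -159$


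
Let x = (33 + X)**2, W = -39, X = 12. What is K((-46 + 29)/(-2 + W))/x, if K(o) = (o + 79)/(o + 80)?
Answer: 3256/6676425 ≈ 0.00048769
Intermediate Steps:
x = 2025 (x = (33 + 12)**2 = 45**2 = 2025)
K(o) = (79 + o)/(80 + o)
K((-46 + 29)/(-2 + W))/x = ((79 + (-46 + 29)/(-2 - 39))/(80 + (-46 + 29)/(-2 - 39)))/2025 = ((79 - 17/(-41))/(80 - 17/(-41)))*(1/2025) = ((79 - 17*(-1/41))/(80 - 17*(-1/41)))*(1/2025) = ((79 + 17/41)/(80 + 17/41))*(1/2025) = ((3256/41)/(3297/41))*(1/2025) = ((41/3297)*(3256/41))*(1/2025) = (3256/3297)*(1/2025) = 3256/6676425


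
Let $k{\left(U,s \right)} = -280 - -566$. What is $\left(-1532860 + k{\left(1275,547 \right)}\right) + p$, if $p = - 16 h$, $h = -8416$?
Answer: $-1397918$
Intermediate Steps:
$k{\left(U,s \right)} = 286$ ($k{\left(U,s \right)} = -280 + 566 = 286$)
$p = 134656$ ($p = \left(-16\right) \left(-8416\right) = 134656$)
$\left(-1532860 + k{\left(1275,547 \right)}\right) + p = \left(-1532860 + 286\right) + 134656 = -1532574 + 134656 = -1397918$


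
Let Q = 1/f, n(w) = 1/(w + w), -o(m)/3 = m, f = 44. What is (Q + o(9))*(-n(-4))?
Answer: -1187/352 ≈ -3.3722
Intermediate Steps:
o(m) = -3*m
n(w) = 1/(2*w)
Q = 1/44 ≈ 0.022727
(Q + o(9))*(-n(-4)) = (1/44 - 3*9)*(-1/(2*(-4))) = (1/44 - 27)*(-(-1)/(2*4)) = -(-1187)*(-1)/(44*8) = -1187/44*⅛ = -1187/352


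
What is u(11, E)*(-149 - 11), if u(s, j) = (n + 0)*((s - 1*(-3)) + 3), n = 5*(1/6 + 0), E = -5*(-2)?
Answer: -6800/3 ≈ -2266.7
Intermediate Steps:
E = 10
n = ⅚ (n = 5*(⅙ + 0) = 5*(⅙) = ⅚ ≈ 0.83333)
u(s, j) = 5 + 5*s/6 (u(s, j) = (⅚ + 0)*((s - 1*(-3)) + 3) = 5*((s + 3) + 3)/6 = 5*((3 + s) + 3)/6 = 5*(6 + s)/6 = 5 + 5*s/6)
u(11, E)*(-149 - 11) = (5 + (⅚)*11)*(-149 - 11) = (5 + 55/6)*(-160) = (85/6)*(-160) = -6800/3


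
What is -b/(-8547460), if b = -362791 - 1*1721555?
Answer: -35937/147370 ≈ -0.24386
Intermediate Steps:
b = -2084346 (b = -362791 - 1721555 = -2084346)
-b/(-8547460) = -(-2084346)/(-8547460) = -(-2084346)*(-1)/8547460 = -1*35937/147370 = -35937/147370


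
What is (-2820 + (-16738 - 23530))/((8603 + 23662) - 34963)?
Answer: 21544/1349 ≈ 15.970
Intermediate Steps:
(-2820 + (-16738 - 23530))/((8603 + 23662) - 34963) = (-2820 - 40268)/(32265 - 34963) = -43088/(-2698) = -43088*(-1/2698) = 21544/1349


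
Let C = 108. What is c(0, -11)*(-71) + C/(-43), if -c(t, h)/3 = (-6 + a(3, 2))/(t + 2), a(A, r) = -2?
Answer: -36744/43 ≈ -854.51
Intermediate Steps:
c(t, h) = 24/(2 + t) (c(t, h) = -3*(-6 - 2)/(t + 2) = -(-24)/(2 + t) = 24/(2 + t))
c(0, -11)*(-71) + C/(-43) = (24/(2 + 0))*(-71) + 108/(-43) = (24/2)*(-71) + 108*(-1/43) = (24*(½))*(-71) - 108/43 = 12*(-71) - 108/43 = -852 - 108/43 = -36744/43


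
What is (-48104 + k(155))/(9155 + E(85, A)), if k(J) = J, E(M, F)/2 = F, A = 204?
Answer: -47949/9563 ≈ -5.0140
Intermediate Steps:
E(M, F) = 2*F
(-48104 + k(155))/(9155 + E(85, A)) = (-48104 + 155)/(9155 + 2*204) = -47949/(9155 + 408) = -47949/9563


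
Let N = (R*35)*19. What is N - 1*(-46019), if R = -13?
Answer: 37374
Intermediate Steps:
N = -8645 (N = -13*35*19 = -455*19 = -8645)
N - 1*(-46019) = -8645 - 1*(-46019) = -8645 + 46019 = 37374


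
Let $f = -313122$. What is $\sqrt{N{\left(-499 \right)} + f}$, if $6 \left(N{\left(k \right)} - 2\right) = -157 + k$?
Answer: $\frac{2 i \sqrt{704766}}{3} \approx 559.67 i$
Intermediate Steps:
$N{\left(k \right)} = - \frac{145}{6} + \frac{k}{6}$ ($N{\left(k \right)} = 2 + \frac{-157 + k}{6} = 2 + \left(- \frac{157}{6} + \frac{k}{6}\right) = - \frac{145}{6} + \frac{k}{6}$)
$\sqrt{N{\left(-499 \right)} + f} = \sqrt{\left(- \frac{145}{6} + \frac{1}{6} \left(-499\right)\right) - 313122} = \sqrt{\left(- \frac{145}{6} - \frac{499}{6}\right) - 313122} = \sqrt{- \frac{322}{3} - 313122} = \sqrt{- \frac{939688}{3}} = \frac{2 i \sqrt{704766}}{3}$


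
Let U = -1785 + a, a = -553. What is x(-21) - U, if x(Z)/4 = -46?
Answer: 2154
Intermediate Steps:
x(Z) = -184 (x(Z) = 4*(-46) = -184)
U = -2338 (U = -1785 - 553 = -2338)
x(-21) - U = -184 - 1*(-2338) = -184 + 2338 = 2154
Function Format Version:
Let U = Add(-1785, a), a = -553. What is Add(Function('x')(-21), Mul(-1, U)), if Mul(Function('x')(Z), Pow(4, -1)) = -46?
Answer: 2154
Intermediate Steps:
Function('x')(Z) = -184 (Function('x')(Z) = Mul(4, -46) = -184)
U = -2338 (U = Add(-1785, -553) = -2338)
Add(Function('x')(-21), Mul(-1, U)) = Add(-184, Mul(-1, -2338)) = Add(-184, 2338) = 2154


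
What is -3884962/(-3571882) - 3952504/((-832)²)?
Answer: -714288372315/154533902848 ≈ -4.6222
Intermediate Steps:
-3884962/(-3571882) - 3952504/((-832)²) = -3884962*(-1/3571882) - 3952504/692224 = 1942481/1785941 - 3952504*1/692224 = 1942481/1785941 - 494063/86528 = -714288372315/154533902848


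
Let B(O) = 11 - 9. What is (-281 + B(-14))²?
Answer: 77841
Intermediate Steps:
B(O) = 2
(-281 + B(-14))² = (-281 + 2)² = (-279)² = 77841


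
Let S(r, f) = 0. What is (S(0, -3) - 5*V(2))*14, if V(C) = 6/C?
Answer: -210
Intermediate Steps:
(S(0, -3) - 5*V(2))*14 = (0 - 30/2)*14 = (0 - 5*3)*14 = (0 - 15)*14 = -15*14 = -210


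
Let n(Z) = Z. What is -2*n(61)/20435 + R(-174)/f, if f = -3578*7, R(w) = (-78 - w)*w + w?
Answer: 2802019/4195205 ≈ 0.66791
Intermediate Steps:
R(w) = w + w*(-78 - w) (R(w) = w*(-78 - w) + w = w + w*(-78 - w))
f = -25046
-2*n(61)/20435 + R(-174)/f = -2*61/20435 - 1*(-174)*(77 - 174)/(-25046) = -122*1/20435 - 1*(-174)*(-97)*(-1/25046) = -2/335 - 16878*(-1/25046) = -2/335 + 8439/12523 = 2802019/4195205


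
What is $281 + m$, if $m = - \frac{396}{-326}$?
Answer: $\frac{46001}{163} \approx 282.21$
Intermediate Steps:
$m = \frac{198}{163}$ ($m = \left(-396\right) \left(- \frac{1}{326}\right) = \frac{198}{163} \approx 1.2147$)
$281 + m = 281 + \frac{198}{163} = \frac{46001}{163}$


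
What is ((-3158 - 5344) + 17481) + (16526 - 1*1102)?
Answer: 24403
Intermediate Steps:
((-3158 - 5344) + 17481) + (16526 - 1*1102) = (-8502 + 17481) + (16526 - 1102) = 8979 + 15424 = 24403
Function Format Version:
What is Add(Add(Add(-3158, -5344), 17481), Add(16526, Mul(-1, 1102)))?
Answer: 24403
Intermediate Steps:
Add(Add(Add(-3158, -5344), 17481), Add(16526, Mul(-1, 1102))) = Add(Add(-8502, 17481), Add(16526, -1102)) = Add(8979, 15424) = 24403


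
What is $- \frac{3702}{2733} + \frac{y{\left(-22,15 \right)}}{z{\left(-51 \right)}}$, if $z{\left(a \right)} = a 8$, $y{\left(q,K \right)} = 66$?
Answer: $- \frac{93933}{61948} \approx -1.5163$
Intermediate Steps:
$z{\left(a \right)} = 8 a$
$- \frac{3702}{2733} + \frac{y{\left(-22,15 \right)}}{z{\left(-51 \right)}} = - \frac{3702}{2733} + \frac{66}{8 \left(-51\right)} = \left(-3702\right) \frac{1}{2733} + \frac{66}{-408} = - \frac{1234}{911} + 66 \left(- \frac{1}{408}\right) = - \frac{1234}{911} - \frac{11}{68} = - \frac{93933}{61948}$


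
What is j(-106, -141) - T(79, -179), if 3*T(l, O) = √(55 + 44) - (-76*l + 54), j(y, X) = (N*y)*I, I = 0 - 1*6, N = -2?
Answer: -9766/3 - √11 ≈ -3258.6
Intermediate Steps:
I = -6 (I = 0 - 6 = -6)
j(y, X) = 12*y (j(y, X) = -2*y*(-6) = 12*y)
T(l, O) = -18 + √11 + 76*l/3 (T(l, O) = (√(55 + 44) - (-76*l + 54))/3 = (√99 - (54 - 76*l))/3 = (3*√11 + (-54 + 76*l))/3 = (-54 + 3*√11 + 76*l)/3 = -18 + √11 + 76*l/3)
j(-106, -141) - T(79, -179) = 12*(-106) - (-18 + √11 + (76/3)*79) = -1272 - (-18 + √11 + 6004/3) = -1272 - (5950/3 + √11) = -1272 + (-5950/3 - √11) = -9766/3 - √11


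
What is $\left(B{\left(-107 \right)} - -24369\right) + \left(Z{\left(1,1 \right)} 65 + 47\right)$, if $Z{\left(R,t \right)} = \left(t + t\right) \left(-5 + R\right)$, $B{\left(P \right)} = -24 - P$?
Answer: $23979$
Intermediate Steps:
$Z{\left(R,t \right)} = 2 t \left(-5 + R\right)$
$\left(B{\left(-107 \right)} - -24369\right) + \left(Z{\left(1,1 \right)} 65 + 47\right) = \left(\left(-24 - -107\right) - -24369\right) + \left(2 \cdot 1 \left(-5 + 1\right) 65 + 47\right) = \left(\left(-24 + 107\right) + 24369\right) + \left(2 \cdot 1 \left(-4\right) 65 + 47\right) = \left(83 + 24369\right) + \left(\left(-8\right) 65 + 47\right) = 24452 + \left(-520 + 47\right) = 24452 - 473 = 23979$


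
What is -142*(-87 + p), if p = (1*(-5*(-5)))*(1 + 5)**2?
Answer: -115446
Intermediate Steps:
p = 900 (p = (1*25)*6**2 = 25*36 = 900)
-142*(-87 + p) = -142*(-87 + 900) = -142*813 = -115446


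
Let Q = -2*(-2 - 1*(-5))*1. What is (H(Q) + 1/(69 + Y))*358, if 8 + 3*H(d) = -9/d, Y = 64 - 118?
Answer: -3759/5 ≈ -751.80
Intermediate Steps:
Y = -54
Q = -6 (Q = -2*(-2 + 5)*1 = -2*3*1 = -6*1 = -6)
H(d) = -8/3 - 3/d (H(d) = -8/3 + (-9/d)/3 = -8/3 - 3/d)
(H(Q) + 1/(69 + Y))*358 = ((-8/3 - 3/(-6)) + 1/(69 - 54))*358 = ((-8/3 - 3*(-1/6)) + 1/15)*358 = ((-8/3 + 1/2) + 1/15)*358 = (-13/6 + 1/15)*358 = -21/10*358 = -3759/5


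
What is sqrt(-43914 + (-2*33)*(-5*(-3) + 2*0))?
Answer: 2*I*sqrt(11226) ≈ 211.91*I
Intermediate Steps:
sqrt(-43914 + (-2*33)*(-5*(-3) + 2*0)) = sqrt(-43914 - 66*(15 + 0)) = sqrt(-43914 - 66*15) = sqrt(-43914 - 990) = sqrt(-44904) = 2*I*sqrt(11226)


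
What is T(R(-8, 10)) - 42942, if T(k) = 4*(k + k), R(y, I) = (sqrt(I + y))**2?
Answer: -42926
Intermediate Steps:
R(y, I) = I + y
T(k) = 8*k (T(k) = 4*(2*k) = 8*k)
T(R(-8, 10)) - 42942 = 8*(10 - 8) - 42942 = 8*2 - 42942 = 16 - 42942 = -42926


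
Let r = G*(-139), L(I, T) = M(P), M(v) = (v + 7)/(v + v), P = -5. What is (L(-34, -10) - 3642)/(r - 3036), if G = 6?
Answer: 18211/19350 ≈ 0.94114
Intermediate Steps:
M(v) = (7 + v)/(2*v) (M(v) = (7 + v)/((2*v)) = (7 + v)*(1/(2*v)) = (7 + v)/(2*v))
L(I, T) = -⅕ (L(I, T) = (½)*(7 - 5)/(-5) = (½)*(-⅕)*2 = -⅕)
r = -834 (r = 6*(-139) = -834)
(L(-34, -10) - 3642)/(r - 3036) = (-⅕ - 3642)/(-834 - 3036) = -18211/5/(-3870) = -18211/5*(-1/3870) = 18211/19350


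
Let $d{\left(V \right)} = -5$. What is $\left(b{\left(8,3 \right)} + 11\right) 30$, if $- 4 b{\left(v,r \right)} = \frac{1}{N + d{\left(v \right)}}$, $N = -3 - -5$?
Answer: $\frac{665}{2} \approx 332.5$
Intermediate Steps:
$N = 2$ ($N = -3 + 5 = 2$)
$b{\left(v,r \right)} = \frac{1}{12}$ ($b{\left(v,r \right)} = - \frac{1}{4 \left(2 - 5\right)} = - \frac{1}{4 \left(-3\right)} = \left(- \frac{1}{4}\right) \left(- \frac{1}{3}\right) = \frac{1}{12}$)
$\left(b{\left(8,3 \right)} + 11\right) 30 = \left(\frac{1}{12} + 11\right) 30 = \frac{133}{12} \cdot 30 = \frac{665}{2}$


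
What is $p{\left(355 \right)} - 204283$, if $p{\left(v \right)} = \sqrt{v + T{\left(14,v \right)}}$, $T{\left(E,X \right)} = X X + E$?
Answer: $-204283 + \sqrt{126394} \approx -2.0393 \cdot 10^{5}$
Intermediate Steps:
$T{\left(E,X \right)} = E + X^{2}$ ($T{\left(E,X \right)} = X^{2} + E = E + X^{2}$)
$p{\left(v \right)} = \sqrt{14 + v + v^{2}}$ ($p{\left(v \right)} = \sqrt{v + \left(14 + v^{2}\right)} = \sqrt{14 + v + v^{2}}$)
$p{\left(355 \right)} - 204283 = \sqrt{14 + 355 + 355^{2}} - 204283 = \sqrt{14 + 355 + 126025} - 204283 = \sqrt{126394} - 204283 = -204283 + \sqrt{126394}$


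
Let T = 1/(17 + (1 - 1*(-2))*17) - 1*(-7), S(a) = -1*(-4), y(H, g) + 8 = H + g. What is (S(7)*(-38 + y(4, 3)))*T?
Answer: -18603/17 ≈ -1094.3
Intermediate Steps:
y(H, g) = -8 + H + g (y(H, g) = -8 + (H + g) = -8 + H + g)
S(a) = 4
T = 477/68 (T = 1/(17 + (1 + 2)*17) + 7 = 1/(17 + 3*17) + 7 = 1/(17 + 51) + 7 = 1/68 + 7 = 477/68 ≈ 7.0147)
(S(7)*(-38 + y(4, 3)))*T = (4*(-38 + (-8 + 4 + 3)))*(477/68) = (4*(-38 - 1))*(477/68) = (4*(-39))*(477/68) = -156*477/68 = -18603/17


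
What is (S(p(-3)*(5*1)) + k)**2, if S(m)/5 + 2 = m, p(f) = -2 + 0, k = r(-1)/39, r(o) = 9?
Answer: 603729/169 ≈ 3572.4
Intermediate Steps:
k = 3/13 (k = 9/39 = 9*(1/39) = 3/13 ≈ 0.23077)
p(f) = -2
S(m) = -10 + 5*m
(S(p(-3)*(5*1)) + k)**2 = ((-10 + 5*(-10)) + 3/13)**2 = ((-10 - 50) + 3/13)**2 = (-60 + 3/13)**2 = (-777/13)**2 = 603729/169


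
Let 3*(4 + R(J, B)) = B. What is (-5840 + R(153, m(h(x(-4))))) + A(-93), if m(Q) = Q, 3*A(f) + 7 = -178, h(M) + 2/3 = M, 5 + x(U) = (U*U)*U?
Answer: -53360/9 ≈ -5928.9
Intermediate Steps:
x(U) = -5 + U³ (x(U) = -5 + (U*U)*U = -5 + U²*U = -5 + U³)
h(M) = -⅔ + M
A(f) = -185/3 (A(f) = -7/3 + (⅓)*(-178) = -7/3 - 178/3 = -185/3)
R(J, B) = -4 + B/3
(-5840 + R(153, m(h(x(-4))))) + A(-93) = (-5840 + (-4 + (-⅔ + (-5 + (-4)³))/3)) - 185/3 = (-5840 + (-4 + (-⅔ + (-5 - 64))/3)) - 185/3 = (-5840 + (-4 + (-⅔ - 69)/3)) - 185/3 = (-5840 + (-4 + (⅓)*(-209/3))) - 185/3 = (-5840 + (-4 - 209/9)) - 185/3 = (-5840 - 245/9) - 185/3 = -52805/9 - 185/3 = -53360/9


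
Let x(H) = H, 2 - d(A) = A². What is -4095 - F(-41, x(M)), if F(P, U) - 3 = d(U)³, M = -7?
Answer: 99725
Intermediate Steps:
d(A) = 2 - A²
F(P, U) = 3 + (2 - U²)³
-4095 - F(-41, x(M)) = -4095 - (3 - (-2 + (-7)²)³) = -4095 - (3 - (-2 + 49)³) = -4095 - (3 - 1*47³) = -4095 - (3 - 1*103823) = -4095 - (3 - 103823) = -4095 - 1*(-103820) = -4095 + 103820 = 99725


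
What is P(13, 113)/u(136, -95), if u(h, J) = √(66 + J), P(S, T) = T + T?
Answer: -226*I*√29/29 ≈ -41.967*I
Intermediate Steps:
P(S, T) = 2*T
P(13, 113)/u(136, -95) = (2*113)/(√(66 - 95)) = 226/(√(-29)) = 226/((I*√29)) = 226*(-I*√29/29) = -226*I*√29/29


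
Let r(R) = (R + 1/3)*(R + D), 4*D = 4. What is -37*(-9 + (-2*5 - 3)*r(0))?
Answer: 1480/3 ≈ 493.33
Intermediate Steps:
D = 1 (D = (¼)*4 = 1)
r(R) = (1 + R)*(⅓ + R) (r(R) = (R + 1/3)*(R + 1) = (R + ⅓)*(1 + R) = (⅓ + R)*(1 + R) = (1 + R)*(⅓ + R))
-37*(-9 + (-2*5 - 3)*r(0)) = -37*(-9 + (-2*5 - 3)*(⅓ + 0² + (4/3)*0)) = -37*(-9 + (-10 - 3)*(⅓ + 0 + 0)) = -37*(-9 - 13*⅓) = -37*(-9 - 13/3) = -37*(-40/3) = 1480/3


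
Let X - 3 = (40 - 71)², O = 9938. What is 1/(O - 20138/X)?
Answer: 482/4780047 ≈ 0.00010084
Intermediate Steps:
X = 964 (X = 3 + (40 - 71)² = 3 + (-31)² = 3 + 961 = 964)
1/(O - 20138/X) = 1/(9938 - 20138/964) = 1/(9938 - 20138*1/964) = 1/(9938 - 10069/482) = 1/(4780047/482) = 482/4780047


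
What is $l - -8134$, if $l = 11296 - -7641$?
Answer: $27071$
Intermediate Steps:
$l = 18937$ ($l = 11296 + 7641 = 18937$)
$l - -8134 = 18937 - -8134 = 18937 + 8134 = 27071$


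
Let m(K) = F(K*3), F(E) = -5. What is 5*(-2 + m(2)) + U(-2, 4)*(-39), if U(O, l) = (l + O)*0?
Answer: -35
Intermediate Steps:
m(K) = -5
U(O, l) = 0 (U(O, l) = (O + l)*0 = 0)
5*(-2 + m(2)) + U(-2, 4)*(-39) = 5*(-2 - 5) + 0*(-39) = 5*(-7) + 0 = -35 + 0 = -35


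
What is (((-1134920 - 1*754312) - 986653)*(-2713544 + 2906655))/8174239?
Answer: -555365028235/8174239 ≈ -67941.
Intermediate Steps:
(((-1134920 - 1*754312) - 986653)*(-2713544 + 2906655))/8174239 = (((-1134920 - 754312) - 986653)*193111)*(1/8174239) = ((-1889232 - 986653)*193111)*(1/8174239) = -2875885*193111*(1/8174239) = -555365028235*1/8174239 = -555365028235/8174239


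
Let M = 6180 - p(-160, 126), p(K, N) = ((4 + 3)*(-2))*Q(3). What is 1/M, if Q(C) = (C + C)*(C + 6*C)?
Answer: 1/7944 ≈ 0.00012588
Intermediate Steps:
Q(C) = 14*C**2 (Q(C) = (2*C)*(7*C) = 14*C**2)
p(K, N) = -1764 (p(K, N) = ((4 + 3)*(-2))*(14*3**2) = (7*(-2))*(14*9) = -14*126 = -1764)
M = 7944 (M = 6180 - 1*(-1764) = 6180 + 1764 = 7944)
1/M = 1/7944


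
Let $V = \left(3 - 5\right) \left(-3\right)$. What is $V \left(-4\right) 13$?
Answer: $-312$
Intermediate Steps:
$V = 6$ ($V = \left(-2\right) \left(-3\right) = 6$)
$V \left(-4\right) 13 = 6 \left(-4\right) 13 = \left(-24\right) 13 = -312$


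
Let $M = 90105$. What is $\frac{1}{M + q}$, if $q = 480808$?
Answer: $\frac{1}{570913} \approx 1.7516 \cdot 10^{-6}$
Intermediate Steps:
$\frac{1}{M + q} = \frac{1}{90105 + 480808} = \frac{1}{570913}$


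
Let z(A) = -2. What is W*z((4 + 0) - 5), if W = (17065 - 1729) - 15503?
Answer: 334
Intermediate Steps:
W = -167 (W = 15336 - 15503 = -167)
W*z((4 + 0) - 5) = -167*(-2) = 334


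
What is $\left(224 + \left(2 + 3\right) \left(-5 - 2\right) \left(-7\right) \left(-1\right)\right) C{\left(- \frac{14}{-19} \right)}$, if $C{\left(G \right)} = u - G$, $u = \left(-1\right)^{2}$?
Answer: $- \frac{105}{19} \approx -5.5263$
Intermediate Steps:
$u = 1$
$C{\left(G \right)} = 1 - G$
$\left(224 + \left(2 + 3\right) \left(-5 - 2\right) \left(-7\right) \left(-1\right)\right) C{\left(- \frac{14}{-19} \right)} = \left(224 + \left(2 + 3\right) \left(-5 - 2\right) \left(-7\right) \left(-1\right)\right) \left(1 - - \frac{14}{-19}\right) = \left(224 + 5 \left(-7\right) \left(-7\right) \left(-1\right)\right) \left(1 - \left(-14\right) \left(- \frac{1}{19}\right)\right) = \left(224 + \left(-35\right) \left(-7\right) \left(-1\right)\right) \left(1 - \frac{14}{19}\right) = \left(224 + 245 \left(-1\right)\right) \left(1 - \frac{14}{19}\right) = \left(224 - 245\right) \frac{5}{19} = \left(-21\right) \frac{5}{19} = - \frac{105}{19}$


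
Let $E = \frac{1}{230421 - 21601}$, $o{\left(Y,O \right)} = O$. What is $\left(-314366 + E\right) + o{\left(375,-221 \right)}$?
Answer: $- \frac{65692057339}{208820} \approx -3.1459 \cdot 10^{5}$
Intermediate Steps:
$E = \frac{1}{208820} \approx 4.7888 \cdot 10^{-6}$
$\left(-314366 + E\right) + o{\left(375,-221 \right)} = \left(-314366 + \frac{1}{208820}\right) - 221 = - \frac{65645908119}{208820} - 221 = - \frac{65692057339}{208820}$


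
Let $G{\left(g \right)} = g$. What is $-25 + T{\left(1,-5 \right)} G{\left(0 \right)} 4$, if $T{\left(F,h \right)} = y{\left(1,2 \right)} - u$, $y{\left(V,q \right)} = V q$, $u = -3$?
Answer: $-25$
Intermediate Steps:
$T{\left(F,h \right)} = 5$ ($T{\left(F,h \right)} = 1 \cdot 2 - -3 = 2 + 3 = 5$)
$-25 + T{\left(1,-5 \right)} G{\left(0 \right)} 4 = -25 + 5 \cdot 0 \cdot 4 = -25 + 5 \cdot 0 = -25 + 0 = -25$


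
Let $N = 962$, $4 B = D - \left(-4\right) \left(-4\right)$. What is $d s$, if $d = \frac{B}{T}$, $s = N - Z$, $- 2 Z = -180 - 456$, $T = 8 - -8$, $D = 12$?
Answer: $- \frac{161}{4} \approx -40.25$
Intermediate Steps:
$B = -1$ ($B = \frac{12 - \left(-4\right) \left(-4\right)}{4} = \frac{12 - 16}{4} = \frac{1}{4} \left(-4\right) = -1$)
$T = 16$ ($T = 8 + 8 = 16$)
$Z = 318$ ($Z = - \frac{-180 - 456}{2} = \left(- \frac{1}{2}\right) \left(-636\right) = 318$)
$s = 644$ ($s = 962 - 318 = 644$)
$d = - \frac{1}{16} \approx -0.0625$
$d s = \left(- \frac{1}{16}\right) 644 = - \frac{161}{4}$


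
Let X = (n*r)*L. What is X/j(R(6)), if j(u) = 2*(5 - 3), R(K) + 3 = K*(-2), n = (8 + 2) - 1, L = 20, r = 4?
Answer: 180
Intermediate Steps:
n = 9 (n = 10 - 1 = 9)
R(K) = -3 - 2*K (R(K) = -3 + K*(-2) = -3 - 2*K)
j(u) = 4 (j(u) = 2*2 = 4)
X = 720 (X = (9*4)*20 = 36*20 = 720)
X/j(R(6)) = 720/4 = 720*(¼) = 180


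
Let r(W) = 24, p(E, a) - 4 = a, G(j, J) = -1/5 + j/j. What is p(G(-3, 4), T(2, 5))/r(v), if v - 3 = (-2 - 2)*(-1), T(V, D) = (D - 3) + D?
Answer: 11/24 ≈ 0.45833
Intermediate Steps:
T(V, D) = -3 + 2*D (T(V, D) = (-3 + D) + D = -3 + 2*D)
G(j, J) = 4/5 (G(j, J) = -1*1/5 + 1 = -1/5 + 1 = 4/5)
p(E, a) = 4 + a
v = 7 (v = 3 + (-2 - 2)*(-1) = 3 - 4*(-1) = 3 + 4 = 7)
p(G(-3, 4), T(2, 5))/r(v) = (4 + (-3 + 2*5))/24 = (4 + (-3 + 10))*(1/24) = (4 + 7)*(1/24) = 11*(1/24) = 11/24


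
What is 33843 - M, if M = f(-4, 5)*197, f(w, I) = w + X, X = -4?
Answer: 35419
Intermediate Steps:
f(w, I) = -4 + w (f(w, I) = w - 4 = -4 + w)
M = -1576 (M = (-4 - 4)*197 = -8*197 = -1576)
33843 - M = 33843 - 1*(-1576) = 33843 + 1576 = 35419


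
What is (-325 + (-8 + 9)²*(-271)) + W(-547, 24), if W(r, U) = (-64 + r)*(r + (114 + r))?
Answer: 598184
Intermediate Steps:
W(r, U) = (-64 + r)*(114 + 2*r)
(-325 + (-8 + 9)²*(-271)) + W(-547, 24) = (-325 + (-8 + 9)²*(-271)) + (-7296 - 14*(-547) + 2*(-547)²) = (-325 + 1²*(-271)) + (-7296 + 7658 + 2*299209) = (-325 + 1*(-271)) + (-7296 + 7658 + 598418) = (-325 - 271) + 598780 = -596 + 598780 = 598184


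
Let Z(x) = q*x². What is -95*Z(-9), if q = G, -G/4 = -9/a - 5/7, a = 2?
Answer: -1123470/7 ≈ -1.6050e+5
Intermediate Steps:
G = 146/7 (G = -4*(-9/2 - 5/7) = -4*(-73/14) = 146/7 ≈ 20.857)
q = 146/7 ≈ 20.857
Z(x) = 146*x²/7
-95*Z(-9) = -13870*(-9)²/7 = -13870*81/7 = -95*11826/7 = -1123470/7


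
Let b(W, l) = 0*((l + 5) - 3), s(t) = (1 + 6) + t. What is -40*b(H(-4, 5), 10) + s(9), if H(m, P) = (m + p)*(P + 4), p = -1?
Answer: 16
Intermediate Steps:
H(m, P) = (-1 + m)*(4 + P) (H(m, P) = (m - 1)*(P + 4) = (-1 + m)*(4 + P))
s(t) = 7 + t
b(W, l) = 0 (b(W, l) = 0*((5 + l) - 3) = 0*(2 + l) = 0)
-40*b(H(-4, 5), 10) + s(9) = -40*0 + (7 + 9) = 0 + 16 = 16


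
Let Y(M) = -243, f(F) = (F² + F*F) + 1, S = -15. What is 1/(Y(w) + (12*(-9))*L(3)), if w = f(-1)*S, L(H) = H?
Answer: -1/567 ≈ -0.0017637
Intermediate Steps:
f(F) = 1 + 2*F² (f(F) = (F² + F²) + 1 = 2*F² + 1 = 1 + 2*F²)
w = -45 (w = (1 + 2*(-1)²)*(-15) = (1 + 2*1)*(-15) = (1 + 2)*(-15) = 3*(-15) = -45)
1/(Y(w) + (12*(-9))*L(3)) = 1/(-243 + (12*(-9))*3) = 1/(-243 - 108*3) = 1/(-243 - 324) = 1/(-567) = -1/567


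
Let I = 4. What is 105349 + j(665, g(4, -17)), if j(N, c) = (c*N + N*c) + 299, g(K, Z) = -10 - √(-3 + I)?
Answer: 91018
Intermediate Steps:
g(K, Z) = -11 (g(K, Z) = -10 - √(-3 + 4) = -10 - √1 = -10 - 1*1 = -10 - 1 = -11)
j(N, c) = 299 + 2*N*c (j(N, c) = (N*c + N*c) + 299 = 2*N*c + 299 = 299 + 2*N*c)
105349 + j(665, g(4, -17)) = 105349 + (299 + 2*665*(-11)) = 105349 + (299 - 14630) = 105349 - 14331 = 91018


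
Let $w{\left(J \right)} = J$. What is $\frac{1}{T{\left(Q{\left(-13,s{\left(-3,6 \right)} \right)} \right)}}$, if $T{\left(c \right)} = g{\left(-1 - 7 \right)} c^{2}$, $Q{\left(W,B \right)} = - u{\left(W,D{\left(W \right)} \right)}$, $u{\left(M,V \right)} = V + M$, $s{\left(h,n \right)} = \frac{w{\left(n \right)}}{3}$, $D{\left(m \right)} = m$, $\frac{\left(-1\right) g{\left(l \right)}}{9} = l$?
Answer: $\frac{1}{48672} \approx 2.0546 \cdot 10^{-5}$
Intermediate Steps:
$g{\left(l \right)} = - 9 l$
$s{\left(h,n \right)} = \frac{n}{3}$
$u{\left(M,V \right)} = M + V$
$Q{\left(W,B \right)} = - 2 W$ ($Q{\left(W,B \right)} = - (W + W) = - 2 W$)
$T{\left(c \right)} = 72 c^{2}$ ($T{\left(c \right)} = - 9 \left(-1 - 7\right) c^{2} = \left(-9\right) \left(-8\right) c^{2} = 72 c^{2}$)
$\frac{1}{T{\left(Q{\left(-13,s{\left(-3,6 \right)} \right)} \right)}} = \frac{1}{72 \left(\left(-2\right) \left(-13\right)\right)^{2}} = \frac{1}{72 \cdot 26^{2}} = \frac{1}{72 \cdot 676} = \frac{1}{48672}$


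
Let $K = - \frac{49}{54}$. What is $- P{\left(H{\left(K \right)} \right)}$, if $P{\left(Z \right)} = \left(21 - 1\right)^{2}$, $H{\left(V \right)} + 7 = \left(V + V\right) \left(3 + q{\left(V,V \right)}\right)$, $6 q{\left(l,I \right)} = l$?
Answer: $-400$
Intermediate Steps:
$q{\left(l,I \right)} = \frac{l}{6}$
$K = - \frac{49}{54}$ ($K = \left(-49\right) \frac{1}{54} = - \frac{49}{54} \approx -0.90741$)
$H{\left(V \right)} = -7 + 2 V \left(3 + \frac{V}{6}\right)$ ($H{\left(V \right)} = -7 + \left(V + V\right) \left(3 + \frac{V}{6}\right) = -7 + 2 V \left(3 + \frac{V}{6}\right)$)
$P{\left(Z \right)} = 400$ ($P{\left(Z \right)} = 20^{2} = 400$)
$- P{\left(H{\left(K \right)} \right)} = \left(-1\right) 400 = -400$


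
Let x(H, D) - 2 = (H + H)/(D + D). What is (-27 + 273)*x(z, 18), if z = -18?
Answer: 246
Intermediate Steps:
x(H, D) = 2 + H/D (x(H, D) = 2 + (H + H)/(D + D) = 2 + (2*H)/((2*D)) = 2 + (2*H)*(1/(2*D)) = 2 + H/D)
(-27 + 273)*x(z, 18) = (-27 + 273)*(2 - 18/18) = 246*(2 - 18*1/18) = 246*(2 - 1) = 246*1 = 246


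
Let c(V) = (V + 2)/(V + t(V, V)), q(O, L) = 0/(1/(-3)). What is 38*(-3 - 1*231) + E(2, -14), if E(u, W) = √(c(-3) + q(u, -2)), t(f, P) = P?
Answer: -8892 + √6/6 ≈ -8891.6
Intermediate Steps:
q(O, L) = 0 (q(O, L) = 0/(-⅓) = 0*(-3) = 0)
c(V) = (2 + V)/(2*V) (c(V) = (V + 2)/(V + V) = (2 + V)/((2*V)) = (2 + V)*(1/(2*V)) = (2 + V)/(2*V))
E(u, W) = √6/6 (E(u, W) = √((½)*(2 - 3)/(-3) + 0) = √((½)*(-⅓)*(-1) + 0) = √(⅙ + 0) = √(⅙) = √6/6)
38*(-3 - 1*231) + E(2, -14) = 38*(-3 - 1*231) + √6/6 = 38*(-3 - 231) + √6/6 = 38*(-234) + √6/6 = -8892 + √6/6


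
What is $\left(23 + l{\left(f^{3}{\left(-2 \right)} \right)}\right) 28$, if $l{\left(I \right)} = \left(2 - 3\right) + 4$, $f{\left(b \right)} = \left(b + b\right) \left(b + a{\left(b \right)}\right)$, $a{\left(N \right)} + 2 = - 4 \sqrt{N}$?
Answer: $728$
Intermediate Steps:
$a{\left(N \right)} = -2 - 4 \sqrt{N}$
$f{\left(b \right)} = 2 b \left(-2 + b - 4 \sqrt{b}\right)$ ($f{\left(b \right)} = \left(b + b\right) \left(b - \left(2 + 4 \sqrt{b}\right)\right) = 2 b \left(-2 + b - 4 \sqrt{b}\right)$)
$l{\left(I \right)} = 3$ ($l{\left(I \right)} = -1 + 4 = 3$)
$\left(23 + l{\left(f^{3}{\left(-2 \right)} \right)}\right) 28 = \left(23 + 3\right) 28 = 26 \cdot 28 = 728$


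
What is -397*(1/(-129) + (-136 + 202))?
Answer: -3379661/129 ≈ -26199.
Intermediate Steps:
-397*(1/(-129) + (-136 + 202)) = -397*(-1/129 + 66) = -397*8513/129 = -3379661/129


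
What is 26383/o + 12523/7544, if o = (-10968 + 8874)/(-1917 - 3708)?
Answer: 186598138027/2632856 ≈ 70873.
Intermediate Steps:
o = 698/1875 (o = -2094/(-5625) = -2094*(-1/5625) = 698/1875 ≈ 0.37227)
26383/o + 12523/7544 = 26383/(698/1875) + 12523/7544 = 26383*(1875/698) + 12523*(1/7544) = 49468125/698 + 12523/7544 = 186598138027/2632856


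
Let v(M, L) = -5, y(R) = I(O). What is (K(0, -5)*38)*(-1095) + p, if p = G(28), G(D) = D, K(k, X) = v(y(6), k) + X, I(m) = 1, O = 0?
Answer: 416128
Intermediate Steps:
y(R) = 1
K(k, X) = -5 + X
p = 28
(K(0, -5)*38)*(-1095) + p = ((-5 - 5)*38)*(-1095) + 28 = -10*38*(-1095) + 28 = -380*(-1095) + 28 = 416100 + 28 = 416128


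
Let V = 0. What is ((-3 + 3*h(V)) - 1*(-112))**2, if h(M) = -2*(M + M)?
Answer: 11881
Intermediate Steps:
h(M) = -4*M
((-3 + 3*h(V)) - 1*(-112))**2 = ((-3 + 3*(-4*0)) - 1*(-112))**2 = ((-3 + 3*0) + 112)**2 = ((-3 + 0) + 112)**2 = (-3 + 112)**2 = 109**2 = 11881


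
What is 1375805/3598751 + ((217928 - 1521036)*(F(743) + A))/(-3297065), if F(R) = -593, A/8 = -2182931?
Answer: -81898684848929542103/11865315965815 ≈ -6.9024e+6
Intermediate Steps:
A = -17463448 (A = 8*(-2182931) = -17463448)
1375805/3598751 + ((217928 - 1521036)*(F(743) + A))/(-3297065) = 1375805/3598751 + ((217928 - 1521036)*(-593 - 17463448))/(-3297065) = 1375805*(1/3598751) - 1303108*(-17464041)*(-1/3297065) = 1375805/3598751 + 22757531539428*(-1/3297065) = 1375805/3598751 - 22757531539428/3297065 = -81898684848929542103/11865315965815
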